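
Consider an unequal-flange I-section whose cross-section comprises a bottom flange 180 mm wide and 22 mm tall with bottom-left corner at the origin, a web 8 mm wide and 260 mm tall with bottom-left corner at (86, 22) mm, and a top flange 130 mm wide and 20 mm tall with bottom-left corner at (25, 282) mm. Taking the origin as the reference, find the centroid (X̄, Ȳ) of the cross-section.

bottom flange: A = 180 × 22 = 3960.00, centroid at (90.00, 11.00).
web: A = 8 × 260 = 2080.00, centroid at (90.00, 152.00).
top flange: A = 130 × 20 = 2600.00, centroid at (90.00, 292.00).
ΣA = 8640.00 mm²
ΣAX̄ = (3960.00)(90.00) + (2080.00)(90.00) + (2600.00)(90.00) = 777600.00 mm³
ΣAȲ = (3960.00)(11.00) + (2080.00)(152.00) + (2600.00)(292.00) = 1118920.00 mm³
X̄ = 777600.00 / 8640.00 = 90.00 mm
Ȳ = 1118920.00 / 8640.00 = 129.50 mm

X̄ = 90.00 mm, Ȳ = 129.50 mm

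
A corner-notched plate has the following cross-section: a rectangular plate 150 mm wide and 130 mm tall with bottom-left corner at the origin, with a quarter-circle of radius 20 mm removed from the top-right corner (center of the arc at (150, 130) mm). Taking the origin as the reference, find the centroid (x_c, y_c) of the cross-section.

x_c = 73.91 mm, y_c = 64.07 mm

plate: A = 150 × 130 = 19500.00, centroid at (75.00, 65.00).
removed quarter-circle: A = −¼π·20² = -314.16, centroid at (141.51, 121.51).
ΣA = 19185.84 mm², ΣAx_c = 1418042.78 mm³, ΣAy_c = 1229325.96 mm³.
x_c = 1418042.78/19185.84 = 73.91 mm; y_c = 1229325.96/19185.84 = 64.07 mm.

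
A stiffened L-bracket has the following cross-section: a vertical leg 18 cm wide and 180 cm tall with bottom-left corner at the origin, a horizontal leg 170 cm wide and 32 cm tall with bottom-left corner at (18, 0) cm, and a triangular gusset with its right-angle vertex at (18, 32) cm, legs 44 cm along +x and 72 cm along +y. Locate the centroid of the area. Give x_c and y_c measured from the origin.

x_c = 62.47 cm, y_c = 45.53 cm

vertical leg: A = 18 × 180 = 3240.00, centroid at (9.00, 90.00).
horizontal leg: A = 170 × 32 = 5440.00, centroid at (103.00, 16.00).
gusset: A = ½·44·72 = 1584.00, centroid at (32.67, 56.00).
ΣA = 10264.00 cm²
ΣAx_c = (3240.00)(9.00) + (5440.00)(103.00) + (1584.00)(32.67) = 641224.00 cm³
ΣAy_c = (3240.00)(90.00) + (5440.00)(16.00) + (1584.00)(56.00) = 467344.00 cm³
x_c = 641224.00 / 10264.00 = 62.47 cm
y_c = 467344.00 / 10264.00 = 45.53 cm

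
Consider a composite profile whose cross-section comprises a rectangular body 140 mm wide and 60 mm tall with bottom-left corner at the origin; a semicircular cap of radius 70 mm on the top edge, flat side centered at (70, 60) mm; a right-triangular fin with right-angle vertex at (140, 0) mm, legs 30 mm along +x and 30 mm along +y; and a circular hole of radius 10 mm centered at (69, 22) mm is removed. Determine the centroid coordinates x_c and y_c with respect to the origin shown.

Part | A | x̄ᵢ | ȳᵢ | A·x̄ᵢ | A·ȳᵢ
rectangular body | 8400.00 | 70.00 | 30.00 | 588000.00 | 252000.00
semicircular top | 7696.90 | 70.00 | 89.71 | 538783.14 | 690480.79
triangular fin | 450.00 | 150.00 | 10.00 | 67500.00 | 4500.00
hole | -314.16 | 69.00 | 22.00 | -21676.99 | -6911.50
Σ | 16232.74 |  |  | 1172606.15 | 940069.28
x_c = 1172606.15 / 16232.74 = 72.24 mm
y_c = 940069.28 / 16232.74 = 57.91 mm

x_c = 72.24 mm, y_c = 57.91 mm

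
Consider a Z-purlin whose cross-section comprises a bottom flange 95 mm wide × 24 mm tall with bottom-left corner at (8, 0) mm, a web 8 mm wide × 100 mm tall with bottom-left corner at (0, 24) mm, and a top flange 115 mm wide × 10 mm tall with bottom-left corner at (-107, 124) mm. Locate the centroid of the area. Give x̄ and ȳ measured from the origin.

x̄ = 17.21 mm, ȳ = 55.53 mm

Part | A | x̄ᵢ | ȳᵢ | A·x̄ᵢ | A·ȳᵢ
bottom flange | 2280.00 | 55.50 | 12.00 | 126540.00 | 27360.00
web | 800.00 | 4.00 | 74.00 | 3200.00 | 59200.00
top flange | 1150.00 | -49.50 | 129.00 | -56925.00 | 148350.00
Σ | 4230.00 |  |  | 72815.00 | 234910.00
x̄ = 72815.00 / 4230.00 = 17.21 mm
ȳ = 234910.00 / 4230.00 = 55.53 mm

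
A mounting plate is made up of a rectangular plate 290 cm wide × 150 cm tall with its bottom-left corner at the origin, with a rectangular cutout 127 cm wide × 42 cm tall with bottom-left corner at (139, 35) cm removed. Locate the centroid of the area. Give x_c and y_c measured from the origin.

x_c = 136.96 cm, y_c = 77.66 cm

plate: A = 290 × 150 = 43500.00, centroid at (145.00, 75.00).
hole: A = −(127 × 42) = -5334.00, centroid at (202.50, 56.00).
ΣA = 38166.00 cm², ΣAx_c = 5227365.00 cm³, ΣAy_c = 2963796.00 cm³.
x_c = 5227365.00/38166.00 = 136.96 cm; y_c = 2963796.00/38166.00 = 77.66 cm.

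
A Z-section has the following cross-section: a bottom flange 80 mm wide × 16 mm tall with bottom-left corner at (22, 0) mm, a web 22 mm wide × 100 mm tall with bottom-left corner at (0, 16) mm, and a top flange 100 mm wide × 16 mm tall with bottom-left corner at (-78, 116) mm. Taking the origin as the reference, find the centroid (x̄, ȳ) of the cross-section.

bottom flange: A = 80 × 16 = 1280.00, centroid at (62.00, 8.00).
web: A = 22 × 100 = 2200.00, centroid at (11.00, 66.00).
top flange: A = 100 × 16 = 1600.00, centroid at (-28.00, 124.00).
ΣA = 5080.00 mm², ΣAx̄ = 58760.00 mm³, ΣAȳ = 353840.00 mm³.
x̄ = 58760.00/5080.00 = 11.57 mm; ȳ = 353840.00/5080.00 = 69.65 mm.

x̄ = 11.57 mm, ȳ = 69.65 mm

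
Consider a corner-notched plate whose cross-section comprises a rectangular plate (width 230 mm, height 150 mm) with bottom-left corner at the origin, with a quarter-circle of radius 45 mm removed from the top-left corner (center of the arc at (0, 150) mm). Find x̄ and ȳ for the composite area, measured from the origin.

Part | A | x̄ᵢ | ȳᵢ | A·x̄ᵢ | A·ȳᵢ
plate | 34500.00 | 115.00 | 75.00 | 3967500.00 | 2587500.00
removed quarter-circle | -1590.43 | 19.10 | 130.90 | -30375.00 | -208189.69
Σ | 32909.57 |  |  | 3937125.00 | 2379310.31
x̄ = 3937125.00 / 32909.57 = 119.63 mm
ȳ = 2379310.31 / 32909.57 = 72.30 mm

x̄ = 119.63 mm, ȳ = 72.30 mm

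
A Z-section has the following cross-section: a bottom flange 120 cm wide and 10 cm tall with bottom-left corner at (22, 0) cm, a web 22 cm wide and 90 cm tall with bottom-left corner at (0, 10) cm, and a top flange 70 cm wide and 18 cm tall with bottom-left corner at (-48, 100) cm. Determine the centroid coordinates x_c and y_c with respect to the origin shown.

Part | A | x̄ᵢ | ȳᵢ | A·x̄ᵢ | A·ȳᵢ
bottom flange | 1200.00 | 82.00 | 5.00 | 98400.00 | 6000.00
web | 1980.00 | 11.00 | 55.00 | 21780.00 | 108900.00
top flange | 1260.00 | -13.00 | 109.00 | -16380.00 | 137340.00
Σ | 4440.00 |  |  | 103800.00 | 252240.00
x_c = 103800.00 / 4440.00 = 23.38 cm
y_c = 252240.00 / 4440.00 = 56.81 cm

x_c = 23.38 cm, y_c = 56.81 cm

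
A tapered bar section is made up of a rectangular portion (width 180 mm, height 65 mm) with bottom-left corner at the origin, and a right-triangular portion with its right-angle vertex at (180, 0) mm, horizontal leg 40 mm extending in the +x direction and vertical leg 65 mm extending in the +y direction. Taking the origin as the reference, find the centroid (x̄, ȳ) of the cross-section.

x̄ = 100.33 mm, ȳ = 31.42 mm

rectangular portion: A = 180 × 65 = 11700.00, centroid at (90.00, 32.50).
triangular portion: A = ½·40·65 = 1300.00, centroid at (193.33, 21.67).
ΣA = 13000.00 mm²
ΣAx̄ = (11700.00)(90.00) + (1300.00)(193.33) = 1304333.33 mm³
ΣAȳ = (11700.00)(32.50) + (1300.00)(21.67) = 408416.67 mm³
x̄ = 1304333.33 / 13000.00 = 100.33 mm
ȳ = 408416.67 / 13000.00 = 31.42 mm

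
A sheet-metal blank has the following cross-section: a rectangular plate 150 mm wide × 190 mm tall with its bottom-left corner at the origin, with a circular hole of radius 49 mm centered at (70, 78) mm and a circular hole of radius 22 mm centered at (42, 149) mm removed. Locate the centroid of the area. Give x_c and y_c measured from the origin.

plate: A = 150 × 190 = 28500.00, centroid at (75.00, 95.00).
hole 1: A = −π·49² = -7542.96, centroid at (70.00, 78.00).
hole 2: A = −π·22² = -1520.53, centroid at (42.00, 149.00).
ΣA = 19436.51 mm², ΣAx_c = 1545630.23 mm³, ΣAy_c = 1892589.72 mm³.
x_c = 1545630.23/19436.51 = 79.52 mm; y_c = 1892589.72/19436.51 = 97.37 mm.

x_c = 79.52 mm, y_c = 97.37 mm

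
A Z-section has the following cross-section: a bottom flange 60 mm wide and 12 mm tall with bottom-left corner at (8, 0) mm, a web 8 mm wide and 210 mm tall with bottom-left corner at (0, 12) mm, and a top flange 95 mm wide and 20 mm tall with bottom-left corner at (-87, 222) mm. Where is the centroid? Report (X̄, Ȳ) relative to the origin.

bottom flange: A = 60 × 12 = 720.00, centroid at (38.00, 6.00).
web: A = 8 × 210 = 1680.00, centroid at (4.00, 117.00).
top flange: A = 95 × 20 = 1900.00, centroid at (-39.50, 232.00).
ΣA = 4300.00 mm², ΣAX̄ = -40970.00 mm³, ΣAȲ = 641680.00 mm³.
X̄ = -40970.00/4300.00 = -9.53 mm; Ȳ = 641680.00/4300.00 = 149.23 mm.

X̄ = -9.53 mm, Ȳ = 149.23 mm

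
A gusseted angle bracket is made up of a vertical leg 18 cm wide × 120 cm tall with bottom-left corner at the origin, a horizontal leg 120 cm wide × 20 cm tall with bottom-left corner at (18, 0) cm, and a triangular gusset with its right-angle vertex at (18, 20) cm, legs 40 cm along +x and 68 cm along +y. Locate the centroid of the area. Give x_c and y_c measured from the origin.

Part | A | x̄ᵢ | ȳᵢ | A·x̄ᵢ | A·ȳᵢ
vertical leg | 2160.00 | 9.00 | 60.00 | 19440.00 | 129600.00
horizontal leg | 2400.00 | 78.00 | 10.00 | 187200.00 | 24000.00
gusset | 1360.00 | 31.33 | 42.67 | 42613.33 | 58026.67
Σ | 5920.00 |  |  | 249253.33 | 211626.67
x_c = 249253.33 / 5920.00 = 42.10 cm
y_c = 211626.67 / 5920.00 = 35.75 cm

x_c = 42.10 cm, y_c = 35.75 cm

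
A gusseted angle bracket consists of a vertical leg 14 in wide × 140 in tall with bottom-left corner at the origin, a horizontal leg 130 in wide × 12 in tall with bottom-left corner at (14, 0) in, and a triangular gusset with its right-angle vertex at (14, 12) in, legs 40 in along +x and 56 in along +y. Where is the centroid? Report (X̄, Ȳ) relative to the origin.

vertical leg: A = 14 × 140 = 1960.00, centroid at (7.00, 70.00).
horizontal leg: A = 130 × 12 = 1560.00, centroid at (79.00, 6.00).
gusset: A = ½·40·56 = 1120.00, centroid at (27.33, 30.67).
ΣA = 4640.00 in²
ΣAX̄ = (1960.00)(7.00) + (1560.00)(79.00) + (1120.00)(27.33) = 167573.33 in³
ΣAȲ = (1960.00)(70.00) + (1560.00)(6.00) + (1120.00)(30.67) = 180906.67 in³
X̄ = 167573.33 / 4640.00 = 36.11 in
Ȳ = 180906.67 / 4640.00 = 38.99 in

X̄ = 36.11 in, Ȳ = 38.99 in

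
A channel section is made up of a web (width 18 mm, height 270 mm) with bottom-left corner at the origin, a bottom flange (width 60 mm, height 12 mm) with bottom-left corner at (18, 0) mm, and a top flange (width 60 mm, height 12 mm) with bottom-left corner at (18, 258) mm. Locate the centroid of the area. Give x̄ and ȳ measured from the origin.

x̄ = 17.91 mm, ȳ = 135.00 mm

web: A = 18 × 270 = 4860.00, centroid at (9.00, 135.00).
bottom flange: A = 60 × 12 = 720.00, centroid at (48.00, 6.00).
top flange: A = 60 × 12 = 720.00, centroid at (48.00, 264.00).
ΣA = 6300.00 mm², ΣAx̄ = 112860.00 mm³, ΣAȳ = 850500.00 mm³.
x̄ = 112860.00/6300.00 = 17.91 mm; ȳ = 850500.00/6300.00 = 135.00 mm.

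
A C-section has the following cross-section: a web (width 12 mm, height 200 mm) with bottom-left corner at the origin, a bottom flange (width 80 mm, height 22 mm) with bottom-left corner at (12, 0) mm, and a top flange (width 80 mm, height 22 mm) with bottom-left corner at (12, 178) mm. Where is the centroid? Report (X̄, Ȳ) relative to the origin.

X̄ = 33.35 mm, Ȳ = 100.00 mm

web: A = 12 × 200 = 2400.00, centroid at (6.00, 100.00).
bottom flange: A = 80 × 22 = 1760.00, centroid at (52.00, 11.00).
top flange: A = 80 × 22 = 1760.00, centroid at (52.00, 189.00).
ΣA = 5920.00 mm²
ΣAX̄ = (2400.00)(6.00) + (1760.00)(52.00) + (1760.00)(52.00) = 197440.00 mm³
ΣAȲ = (2400.00)(100.00) + (1760.00)(11.00) + (1760.00)(189.00) = 592000.00 mm³
X̄ = 197440.00 / 5920.00 = 33.35 mm
Ȳ = 592000.00 / 5920.00 = 100.00 mm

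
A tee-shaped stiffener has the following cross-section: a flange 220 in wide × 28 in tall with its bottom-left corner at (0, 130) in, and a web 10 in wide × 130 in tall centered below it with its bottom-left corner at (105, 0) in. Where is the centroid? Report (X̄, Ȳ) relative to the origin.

X̄ = 110.00 in, Ȳ = 130.23 in

Part | A | x̄ᵢ | ȳᵢ | A·x̄ᵢ | A·ȳᵢ
web | 1300.00 | 110.00 | 65.00 | 143000.00 | 84500.00
flange | 6160.00 | 110.00 | 144.00 | 677600.00 | 887040.00
Σ | 7460.00 |  |  | 820600.00 | 971540.00
X̄ = 820600.00 / 7460.00 = 110.00 in
Ȳ = 971540.00 / 7460.00 = 130.23 in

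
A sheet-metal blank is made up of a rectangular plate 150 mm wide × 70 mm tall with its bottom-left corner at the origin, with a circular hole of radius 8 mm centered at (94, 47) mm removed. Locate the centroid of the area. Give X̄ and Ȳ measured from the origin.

plate: A = 150 × 70 = 10500.00, centroid at (75.00, 35.00).
hole: A = −π·8² = -201.06, centroid at (94.00, 47.00).
ΣA = 10298.94 mm²
ΣAX̄ = (10500.00)(75.00) + (-201.06)(94.00) = 768600.18 mm³
ΣAȲ = (10500.00)(35.00) + (-201.06)(47.00) = 358050.09 mm³
X̄ = 768600.18 / 10298.94 = 74.63 mm
Ȳ = 358050.09 / 10298.94 = 34.77 mm

X̄ = 74.63 mm, Ȳ = 34.77 mm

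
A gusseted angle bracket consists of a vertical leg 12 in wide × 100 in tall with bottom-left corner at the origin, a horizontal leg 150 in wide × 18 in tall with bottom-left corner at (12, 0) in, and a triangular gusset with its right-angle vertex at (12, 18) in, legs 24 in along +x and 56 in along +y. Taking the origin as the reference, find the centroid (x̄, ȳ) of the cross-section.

x̄ = 55.89 in, ȳ = 23.83 in

vertical leg: A = 12 × 100 = 1200.00, centroid at (6.00, 50.00).
horizontal leg: A = 150 × 18 = 2700.00, centroid at (87.00, 9.00).
gusset: A = ½·24·56 = 672.00, centroid at (20.00, 36.67).
ΣA = 4572.00 in², ΣAx̄ = 255540.00 in³, ΣAȳ = 108940.00 in³.
x̄ = 255540.00/4572.00 = 55.89 in; ȳ = 108940.00/4572.00 = 23.83 in.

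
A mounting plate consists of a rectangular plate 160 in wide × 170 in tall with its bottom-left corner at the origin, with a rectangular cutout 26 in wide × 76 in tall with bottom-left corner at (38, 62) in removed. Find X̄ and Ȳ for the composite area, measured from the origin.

plate: A = 160 × 170 = 27200.00, centroid at (80.00, 85.00).
hole: A = −(26 × 76) = -1976.00, centroid at (51.00, 100.00).
ΣA = 25224.00 in²
ΣAX̄ = (27200.00)(80.00) + (-1976.00)(51.00) = 2075224.00 in³
ΣAȲ = (27200.00)(85.00) + (-1976.00)(100.00) = 2114400.00 in³
X̄ = 2075224.00 / 25224.00 = 82.27 in
Ȳ = 2114400.00 / 25224.00 = 83.82 in

X̄ = 82.27 in, Ȳ = 83.82 in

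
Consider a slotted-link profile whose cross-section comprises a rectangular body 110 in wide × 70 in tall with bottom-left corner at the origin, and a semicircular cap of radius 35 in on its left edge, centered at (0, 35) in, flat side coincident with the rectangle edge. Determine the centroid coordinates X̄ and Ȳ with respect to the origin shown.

X̄ = 41.03 in, Ȳ = 35.00 in

Part | A | x̄ᵢ | ȳᵢ | A·x̄ᵢ | A·ȳᵢ
rectangular body | 7700.00 | 55.00 | 35.00 | 423500.00 | 269500.00
semicircular end | 1924.23 | -14.85 | 35.00 | -28583.33 | 67347.89
Σ | 9624.23 |  |  | 394916.67 | 336847.89
X̄ = 394916.67 / 9624.23 = 41.03 in
Ȳ = 336847.89 / 9624.23 = 35.00 in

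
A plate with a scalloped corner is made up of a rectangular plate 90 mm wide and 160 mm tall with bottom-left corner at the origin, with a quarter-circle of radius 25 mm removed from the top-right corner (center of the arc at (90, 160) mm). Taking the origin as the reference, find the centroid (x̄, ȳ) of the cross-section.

x̄ = 43.79 mm, ȳ = 77.55 mm

plate: A = 90 × 160 = 14400.00, centroid at (45.00, 80.00).
removed quarter-circle: A = −¼π·25² = -490.87, centroid at (79.39, 149.39).
ΣA = 13909.13 mm²
ΣAx̄ = (14400.00)(45.00) + (-490.87)(79.39) = 609029.69 mm³
ΣAȳ = (14400.00)(80.00) + (-490.87)(149.39) = 1078668.52 mm³
x̄ = 609029.69 / 13909.13 = 43.79 mm
ȳ = 1078668.52 / 13909.13 = 77.55 mm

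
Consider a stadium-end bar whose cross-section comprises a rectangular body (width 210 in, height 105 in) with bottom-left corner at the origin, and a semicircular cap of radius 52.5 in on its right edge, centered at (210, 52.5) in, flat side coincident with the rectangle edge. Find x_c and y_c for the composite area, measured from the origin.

rectangular body: A = 210 × 105 = 22050.00, centroid at (105.00, 52.50).
semicircular end: A = ½π·52.5² = 4329.51, centroid at (232.28, 52.50).
ΣA = 26379.51 in², ΣAx_c = 3320915.30 in³, ΣAy_c = 1384924.14 in³.
x_c = 3320915.30/26379.51 = 125.89 in; y_c = 1384924.14/26379.51 = 52.50 in.

x_c = 125.89 in, y_c = 52.50 in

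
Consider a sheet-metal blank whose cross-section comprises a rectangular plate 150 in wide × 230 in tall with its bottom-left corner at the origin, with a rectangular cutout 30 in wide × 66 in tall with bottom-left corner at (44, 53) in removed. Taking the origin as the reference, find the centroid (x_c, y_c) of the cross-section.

x_c = 75.97 in, y_c = 116.77 in

plate: A = 150 × 230 = 34500.00, centroid at (75.00, 115.00).
hole: A = −(30 × 66) = -1980.00, centroid at (59.00, 86.00).
ΣA = 32520.00 in², ΣAx_c = 2470680.00 in³, ΣAy_c = 3797220.00 in³.
x_c = 2470680.00/32520.00 = 75.97 in; y_c = 3797220.00/32520.00 = 116.77 in.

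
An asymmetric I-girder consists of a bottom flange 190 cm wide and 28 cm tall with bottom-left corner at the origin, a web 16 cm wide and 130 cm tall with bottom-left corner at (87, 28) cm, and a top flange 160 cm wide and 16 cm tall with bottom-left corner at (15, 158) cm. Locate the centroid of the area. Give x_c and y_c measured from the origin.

x_c = 95.00 cm, y_c = 69.57 cm

bottom flange: A = 190 × 28 = 5320.00, centroid at (95.00, 14.00).
web: A = 16 × 130 = 2080.00, centroid at (95.00, 93.00).
top flange: A = 160 × 16 = 2560.00, centroid at (95.00, 166.00).
ΣA = 9960.00 cm²
ΣAx_c = (5320.00)(95.00) + (2080.00)(95.00) + (2560.00)(95.00) = 946200.00 cm³
ΣAy_c = (5320.00)(14.00) + (2080.00)(93.00) + (2560.00)(166.00) = 692880.00 cm³
x_c = 946200.00 / 9960.00 = 95.00 cm
y_c = 692880.00 / 9960.00 = 69.57 cm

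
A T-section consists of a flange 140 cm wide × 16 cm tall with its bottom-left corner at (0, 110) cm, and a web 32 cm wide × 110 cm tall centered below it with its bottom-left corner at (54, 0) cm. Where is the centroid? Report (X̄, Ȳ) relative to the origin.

Part | A | x̄ᵢ | ȳᵢ | A·x̄ᵢ | A·ȳᵢ
web | 3520.00 | 70.00 | 55.00 | 246400.00 | 193600.00
flange | 2240.00 | 70.00 | 118.00 | 156800.00 | 264320.00
Σ | 5760.00 |  |  | 403200.00 | 457920.00
X̄ = 403200.00 / 5760.00 = 70.00 cm
Ȳ = 457920.00 / 5760.00 = 79.50 cm

X̄ = 70.00 cm, Ȳ = 79.50 cm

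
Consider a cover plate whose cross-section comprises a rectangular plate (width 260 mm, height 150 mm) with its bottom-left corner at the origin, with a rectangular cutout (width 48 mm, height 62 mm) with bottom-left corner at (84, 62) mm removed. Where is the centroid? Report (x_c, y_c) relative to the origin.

Part | A | x̄ᵢ | ȳᵢ | A·x̄ᵢ | A·ȳᵢ
plate | 39000.00 | 130.00 | 75.00 | 5070000.00 | 2925000.00
hole | -2976.00 | 108.00 | 93.00 | -321408.00 | -276768.00
Σ | 36024.00 |  |  | 4748592.00 | 2648232.00
x_c = 4748592.00 / 36024.00 = 131.82 mm
y_c = 2648232.00 / 36024.00 = 73.51 mm

x_c = 131.82 mm, y_c = 73.51 mm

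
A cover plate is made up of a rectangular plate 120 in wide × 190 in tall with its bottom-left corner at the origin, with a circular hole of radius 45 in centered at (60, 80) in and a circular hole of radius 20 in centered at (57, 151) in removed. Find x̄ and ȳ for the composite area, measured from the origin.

plate: A = 120 × 190 = 22800.00, centroid at (60.00, 95.00).
hole 1: A = −π·45² = -6361.73, centroid at (60.00, 80.00).
hole 2: A = −π·20² = -1256.64, centroid at (57.00, 151.00).
ΣA = 15181.64 in², ΣAx̄ = 914668.18 in³, ΣAȳ = 1467309.79 in³.
x̄ = 914668.18/15181.64 = 60.25 in; ȳ = 1467309.79/15181.64 = 96.65 in.

x̄ = 60.25 in, ȳ = 96.65 in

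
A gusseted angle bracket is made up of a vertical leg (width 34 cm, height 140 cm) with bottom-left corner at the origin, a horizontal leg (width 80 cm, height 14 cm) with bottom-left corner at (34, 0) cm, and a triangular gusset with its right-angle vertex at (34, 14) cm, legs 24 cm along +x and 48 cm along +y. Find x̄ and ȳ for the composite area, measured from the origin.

vertical leg: A = 34 × 140 = 4760.00, centroid at (17.00, 70.00).
horizontal leg: A = 80 × 14 = 1120.00, centroid at (74.00, 7.00).
gusset: A = ½·24·48 = 576.00, centroid at (42.00, 30.00).
ΣA = 6456.00 cm², ΣAx̄ = 187992.00 cm³, ΣAȳ = 358320.00 cm³.
x̄ = 187992.00/6456.00 = 29.12 cm; ȳ = 358320.00/6456.00 = 55.50 cm.

x̄ = 29.12 cm, ȳ = 55.50 cm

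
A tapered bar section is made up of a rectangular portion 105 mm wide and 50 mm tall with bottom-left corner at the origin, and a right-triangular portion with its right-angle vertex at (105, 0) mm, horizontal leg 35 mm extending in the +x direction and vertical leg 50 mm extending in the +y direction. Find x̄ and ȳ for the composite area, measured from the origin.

Part | A | x̄ᵢ | ȳᵢ | A·x̄ᵢ | A·ȳᵢ
rectangular portion | 5250.00 | 52.50 | 25.00 | 275625.00 | 131250.00
triangular portion | 875.00 | 116.67 | 16.67 | 102083.33 | 14583.33
Σ | 6125.00 |  |  | 377708.33 | 145833.33
x̄ = 377708.33 / 6125.00 = 61.67 mm
ȳ = 145833.33 / 6125.00 = 23.81 mm

x̄ = 61.67 mm, ȳ = 23.81 mm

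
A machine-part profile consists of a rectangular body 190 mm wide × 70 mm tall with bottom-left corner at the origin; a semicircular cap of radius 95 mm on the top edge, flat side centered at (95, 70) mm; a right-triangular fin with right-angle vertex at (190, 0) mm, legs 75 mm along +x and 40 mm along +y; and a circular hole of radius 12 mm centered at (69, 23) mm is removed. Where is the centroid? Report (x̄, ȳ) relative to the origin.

rectangular body: A = 190 × 70 = 13300.00, centroid at (95.00, 35.00).
semicircular top: A = ½π·95² = 14176.44, centroid at (95.00, 110.32).
triangular fin: A = ½·75·40 = 1500.00, centroid at (215.00, 13.33).
hole: A = −π·12² = -452.39, centroid at (69.00, 23.00).
ΣA = 28524.05 mm², ΣAx̄ = 2901546.64 mm³, ΣAȳ = 2039028.96 mm³.
x̄ = 2901546.64/28524.05 = 101.72 mm; ȳ = 2039028.96/28524.05 = 71.48 mm.

x̄ = 101.72 mm, ȳ = 71.48 mm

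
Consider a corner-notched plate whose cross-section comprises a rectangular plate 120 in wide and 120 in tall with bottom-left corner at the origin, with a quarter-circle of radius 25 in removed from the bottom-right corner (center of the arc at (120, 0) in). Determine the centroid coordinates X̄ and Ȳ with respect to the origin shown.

plate: A = 120 × 120 = 14400.00, centroid at (60.00, 60.00).
removed quarter-circle: A = −¼π·25² = -490.87, centroid at (109.39, 10.61).
ΣA = 13909.13 in², ΣAX̄ = 810303.47 in³, ΣAȲ = 858791.67 in³.
X̄ = 810303.47/13909.13 = 58.26 in; Ȳ = 858791.67/13909.13 = 61.74 in.

X̄ = 58.26 in, Ȳ = 61.74 in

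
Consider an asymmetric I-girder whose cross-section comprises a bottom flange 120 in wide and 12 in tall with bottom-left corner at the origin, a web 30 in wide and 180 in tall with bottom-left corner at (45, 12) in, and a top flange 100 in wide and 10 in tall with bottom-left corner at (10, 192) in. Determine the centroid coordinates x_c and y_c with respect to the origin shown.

bottom flange: A = 120 × 12 = 1440.00, centroid at (60.00, 6.00).
web: A = 30 × 180 = 5400.00, centroid at (60.00, 102.00).
top flange: A = 100 × 10 = 1000.00, centroid at (60.00, 197.00).
ΣA = 7840.00 in², ΣAx_c = 470400.00 in³, ΣAy_c = 756440.00 in³.
x_c = 470400.00/7840.00 = 60.00 in; y_c = 756440.00/7840.00 = 96.48 in.

x_c = 60.00 in, y_c = 96.48 in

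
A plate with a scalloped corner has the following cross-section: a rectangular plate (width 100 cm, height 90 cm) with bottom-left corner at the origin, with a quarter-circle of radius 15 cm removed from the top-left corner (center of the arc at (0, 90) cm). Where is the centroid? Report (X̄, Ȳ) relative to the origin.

plate: A = 100 × 90 = 9000.00, centroid at (50.00, 45.00).
removed quarter-circle: A = −¼π·15² = -176.71, centroid at (6.37, 83.63).
ΣA = 8823.29 cm², ΣAX̄ = 448875.00 cm³, ΣAȲ = 390220.69 cm³.
X̄ = 448875.00/8823.29 = 50.87 cm; Ȳ = 390220.69/8823.29 = 44.23 cm.

X̄ = 50.87 cm, Ȳ = 44.23 cm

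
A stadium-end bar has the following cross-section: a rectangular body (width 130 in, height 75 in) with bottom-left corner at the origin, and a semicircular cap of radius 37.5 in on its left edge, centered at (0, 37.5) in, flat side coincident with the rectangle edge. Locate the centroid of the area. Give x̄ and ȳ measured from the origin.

x̄ = 50.05 in, ȳ = 37.50 in

rectangular body: A = 130 × 75 = 9750.00, centroid at (65.00, 37.50).
semicircular end: A = ½π·37.5² = 2208.93, centroid at (-15.92, 37.50).
ΣA = 11958.93 in²
ΣAx̄ = (9750.00)(65.00) + (2208.93)(-15.92) = 598593.75 in³
ΣAȳ = (9750.00)(37.50) + (2208.93)(37.50) = 448459.96 in³
x̄ = 598593.75 / 11958.93 = 50.05 in
ȳ = 448459.96 / 11958.93 = 37.50 in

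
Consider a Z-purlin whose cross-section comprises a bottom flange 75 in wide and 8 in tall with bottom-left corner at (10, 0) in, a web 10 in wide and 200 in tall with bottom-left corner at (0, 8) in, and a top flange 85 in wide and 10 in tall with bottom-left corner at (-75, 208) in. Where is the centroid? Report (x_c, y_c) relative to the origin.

x_c = 3.15 in, y_c = 115.78 in

bottom flange: A = 75 × 8 = 600.00, centroid at (47.50, 4.00).
web: A = 10 × 200 = 2000.00, centroid at (5.00, 108.00).
top flange: A = 85 × 10 = 850.00, centroid at (-32.50, 213.00).
ΣA = 3450.00 in²
ΣAx_c = (600.00)(47.50) + (2000.00)(5.00) + (850.00)(-32.50) = 10875.00 in³
ΣAy_c = (600.00)(4.00) + (2000.00)(108.00) + (850.00)(213.00) = 399450.00 in³
x_c = 10875.00 / 3450.00 = 3.15 in
y_c = 399450.00 / 3450.00 = 115.78 in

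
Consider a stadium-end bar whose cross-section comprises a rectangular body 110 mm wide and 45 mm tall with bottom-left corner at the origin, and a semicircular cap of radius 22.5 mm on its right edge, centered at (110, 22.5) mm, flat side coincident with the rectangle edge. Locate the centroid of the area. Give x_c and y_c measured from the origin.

x_c = 63.93 mm, y_c = 22.50 mm

Part | A | x̄ᵢ | ȳᵢ | A·x̄ᵢ | A·ȳᵢ
rectangular body | 4950.00 | 55.00 | 22.50 | 272250.00 | 111375.00
semicircular end | 795.22 | 119.55 | 22.50 | 95067.47 | 17892.35
Σ | 5745.22 |  |  | 367317.47 | 129267.35
x_c = 367317.47 / 5745.22 = 63.93 mm
y_c = 129267.35 / 5745.22 = 22.50 mm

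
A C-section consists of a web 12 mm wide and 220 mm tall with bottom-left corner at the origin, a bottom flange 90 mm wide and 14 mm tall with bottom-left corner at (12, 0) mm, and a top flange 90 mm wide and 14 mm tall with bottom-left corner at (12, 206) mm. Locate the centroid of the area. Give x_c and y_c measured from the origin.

web: A = 12 × 220 = 2640.00, centroid at (6.00, 110.00).
bottom flange: A = 90 × 14 = 1260.00, centroid at (57.00, 7.00).
top flange: A = 90 × 14 = 1260.00, centroid at (57.00, 213.00).
ΣA = 5160.00 mm², ΣAx_c = 159480.00 mm³, ΣAy_c = 567600.00 mm³.
x_c = 159480.00/5160.00 = 30.91 mm; y_c = 567600.00/5160.00 = 110.00 mm.

x_c = 30.91 mm, y_c = 110.00 mm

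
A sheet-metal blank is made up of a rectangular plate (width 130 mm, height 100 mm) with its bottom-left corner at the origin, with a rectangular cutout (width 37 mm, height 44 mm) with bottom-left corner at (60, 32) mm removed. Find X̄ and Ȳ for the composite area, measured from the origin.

Part | A | x̄ᵢ | ȳᵢ | A·x̄ᵢ | A·ȳᵢ
plate | 13000.00 | 65.00 | 50.00 | 845000.00 | 650000.00
hole | -1628.00 | 78.50 | 54.00 | -127798.00 | -87912.00
Σ | 11372.00 |  |  | 717202.00 | 562088.00
X̄ = 717202.00 / 11372.00 = 63.07 mm
Ȳ = 562088.00 / 11372.00 = 49.43 mm

X̄ = 63.07 mm, Ȳ = 49.43 mm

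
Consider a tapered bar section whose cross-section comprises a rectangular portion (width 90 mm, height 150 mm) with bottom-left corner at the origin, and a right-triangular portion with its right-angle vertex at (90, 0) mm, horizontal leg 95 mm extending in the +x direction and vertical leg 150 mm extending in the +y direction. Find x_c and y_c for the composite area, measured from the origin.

x_c = 71.48 mm, y_c = 66.36 mm

Part | A | x̄ᵢ | ȳᵢ | A·x̄ᵢ | A·ȳᵢ
rectangular portion | 13500.00 | 45.00 | 75.00 | 607500.00 | 1012500.00
triangular portion | 7125.00 | 121.67 | 50.00 | 866875.00 | 356250.00
Σ | 20625.00 |  |  | 1474375.00 | 1368750.00
x_c = 1474375.00 / 20625.00 = 71.48 mm
y_c = 1368750.00 / 20625.00 = 66.36 mm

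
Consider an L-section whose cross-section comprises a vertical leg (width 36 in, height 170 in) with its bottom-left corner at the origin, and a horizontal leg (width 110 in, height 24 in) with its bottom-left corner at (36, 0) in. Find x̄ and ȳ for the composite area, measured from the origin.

x̄ = 40.00 in, ȳ = 63.00 in

vertical leg: A = 36 × 170 = 6120.00, centroid at (18.00, 85.00).
horizontal leg: A = 110 × 24 = 2640.00, centroid at (91.00, 12.00).
ΣA = 8760.00 in², ΣAx̄ = 350400.00 in³, ΣAȳ = 551880.00 in³.
x̄ = 350400.00/8760.00 = 40.00 in; ȳ = 551880.00/8760.00 = 63.00 in.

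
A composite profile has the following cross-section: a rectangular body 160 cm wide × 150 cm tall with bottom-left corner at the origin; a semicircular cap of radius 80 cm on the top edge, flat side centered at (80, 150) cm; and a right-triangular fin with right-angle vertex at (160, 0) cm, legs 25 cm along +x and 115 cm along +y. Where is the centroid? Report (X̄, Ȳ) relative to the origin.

X̄ = 83.58 cm, Ȳ = 104.38 cm

rectangular body: A = 160 × 150 = 24000.00, centroid at (80.00, 75.00).
semicircular top: A = ½π·80² = 10053.10, centroid at (80.00, 183.95).
triangular fin: A = ½·25·115 = 1437.50, centroid at (168.33, 38.33).
ΣA = 35490.60 cm², ΣAX̄ = 2966226.89 cm³, ΣAȲ = 3704401.97 cm³.
X̄ = 2966226.89/35490.60 = 83.58 cm; Ȳ = 3704401.97/35490.60 = 104.38 cm.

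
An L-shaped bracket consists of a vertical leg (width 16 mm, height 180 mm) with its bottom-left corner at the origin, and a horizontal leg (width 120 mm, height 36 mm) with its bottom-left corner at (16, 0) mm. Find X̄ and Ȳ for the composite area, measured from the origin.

vertical leg: A = 16 × 180 = 2880.00, centroid at (8.00, 90.00).
horizontal leg: A = 120 × 36 = 4320.00, centroid at (76.00, 18.00).
ΣA = 7200.00 mm², ΣAX̄ = 351360.00 mm³, ΣAȲ = 336960.00 mm³.
X̄ = 351360.00/7200.00 = 48.80 mm; Ȳ = 336960.00/7200.00 = 46.80 mm.

X̄ = 48.80 mm, Ȳ = 46.80 mm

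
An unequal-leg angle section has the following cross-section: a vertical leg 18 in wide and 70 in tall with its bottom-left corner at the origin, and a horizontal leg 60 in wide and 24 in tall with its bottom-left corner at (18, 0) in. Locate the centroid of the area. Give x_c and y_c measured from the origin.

Part | A | x̄ᵢ | ȳᵢ | A·x̄ᵢ | A·ȳᵢ
vertical leg | 1260.00 | 9.00 | 35.00 | 11340.00 | 44100.00
horizontal leg | 1440.00 | 48.00 | 12.00 | 69120.00 | 17280.00
Σ | 2700.00 |  |  | 80460.00 | 61380.00
x_c = 80460.00 / 2700.00 = 29.80 in
y_c = 61380.00 / 2700.00 = 22.73 in

x_c = 29.80 in, y_c = 22.73 in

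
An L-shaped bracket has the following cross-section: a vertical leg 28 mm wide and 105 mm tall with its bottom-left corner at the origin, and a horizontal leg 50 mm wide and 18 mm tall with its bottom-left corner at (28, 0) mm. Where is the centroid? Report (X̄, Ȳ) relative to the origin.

vertical leg: A = 28 × 105 = 2940.00, centroid at (14.00, 52.50).
horizontal leg: A = 50 × 18 = 900.00, centroid at (53.00, 9.00).
ΣA = 3840.00 mm², ΣAX̄ = 88860.00 mm³, ΣAȲ = 162450.00 mm³.
X̄ = 88860.00/3840.00 = 23.14 mm; Ȳ = 162450.00/3840.00 = 42.30 mm.

X̄ = 23.14 mm, Ȳ = 42.30 mm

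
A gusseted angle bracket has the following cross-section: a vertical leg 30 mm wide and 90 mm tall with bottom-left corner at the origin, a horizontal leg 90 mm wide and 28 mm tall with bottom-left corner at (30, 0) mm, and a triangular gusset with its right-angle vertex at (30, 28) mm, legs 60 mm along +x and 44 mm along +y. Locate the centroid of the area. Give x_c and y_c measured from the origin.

x_c = 45.18 mm, y_c = 32.58 mm

Part | A | x̄ᵢ | ȳᵢ | A·x̄ᵢ | A·ȳᵢ
vertical leg | 2700.00 | 15.00 | 45.00 | 40500.00 | 121500.00
horizontal leg | 2520.00 | 75.00 | 14.00 | 189000.00 | 35280.00
gusset | 1320.00 | 50.00 | 42.67 | 66000.00 | 56320.00
Σ | 6540.00 |  |  | 295500.00 | 213100.00
x_c = 295500.00 / 6540.00 = 45.18 mm
y_c = 213100.00 / 6540.00 = 32.58 mm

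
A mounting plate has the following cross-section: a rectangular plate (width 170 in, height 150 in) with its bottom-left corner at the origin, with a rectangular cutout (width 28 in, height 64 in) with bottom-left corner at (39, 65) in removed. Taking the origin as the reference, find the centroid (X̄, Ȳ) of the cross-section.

X̄ = 87.42 in, Ȳ = 73.34 in

plate: A = 170 × 150 = 25500.00, centroid at (85.00, 75.00).
hole: A = −(28 × 64) = -1792.00, centroid at (53.00, 97.00).
ΣA = 23708.00 in², ΣAX̄ = 2072524.00 in³, ΣAȲ = 1738676.00 in³.
X̄ = 2072524.00/23708.00 = 87.42 in; Ȳ = 1738676.00/23708.00 = 73.34 in.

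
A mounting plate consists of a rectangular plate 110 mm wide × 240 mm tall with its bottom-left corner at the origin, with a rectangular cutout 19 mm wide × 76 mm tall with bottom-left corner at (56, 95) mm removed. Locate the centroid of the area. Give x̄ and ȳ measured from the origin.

x̄ = 54.39 mm, ȳ = 119.25 mm

plate: A = 110 × 240 = 26400.00, centroid at (55.00, 120.00).
hole: A = −(19 × 76) = -1444.00, centroid at (65.50, 133.00).
ΣA = 24956.00 mm²
ΣAx̄ = (26400.00)(55.00) + (-1444.00)(65.50) = 1357418.00 mm³
ΣAȳ = (26400.00)(120.00) + (-1444.00)(133.00) = 2975948.00 mm³
x̄ = 1357418.00 / 24956.00 = 54.39 mm
ȳ = 2975948.00 / 24956.00 = 119.25 mm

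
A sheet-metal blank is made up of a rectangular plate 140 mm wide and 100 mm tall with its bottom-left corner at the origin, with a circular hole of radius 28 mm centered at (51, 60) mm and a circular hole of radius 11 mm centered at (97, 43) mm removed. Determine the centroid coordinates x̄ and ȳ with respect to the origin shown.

x̄ = 73.27 mm, ȳ = 48.03 mm

Part | A | x̄ᵢ | ȳᵢ | A·x̄ᵢ | A·ȳᵢ
plate | 14000.00 | 70.00 | 50.00 | 980000.00 | 700000.00
hole 1 | -2463.01 | 51.00 | 60.00 | -125613.44 | -147780.52
hole 2 | -380.13 | 97.00 | 43.00 | -36872.87 | -16345.71
Σ | 11156.86 |  |  | 817513.69 | 535873.77
x̄ = 817513.69 / 11156.86 = 73.27 mm
ȳ = 535873.77 / 11156.86 = 48.03 mm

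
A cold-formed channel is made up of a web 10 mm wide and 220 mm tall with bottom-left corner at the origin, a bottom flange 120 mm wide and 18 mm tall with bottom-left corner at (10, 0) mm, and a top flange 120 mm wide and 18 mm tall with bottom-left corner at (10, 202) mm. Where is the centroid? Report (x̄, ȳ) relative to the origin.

x̄ = 48.07 mm, ȳ = 110.00 mm

Part | A | x̄ᵢ | ȳᵢ | A·x̄ᵢ | A·ȳᵢ
web | 2200.00 | 5.00 | 110.00 | 11000.00 | 242000.00
bottom flange | 2160.00 | 70.00 | 9.00 | 151200.00 | 19440.00
top flange | 2160.00 | 70.00 | 211.00 | 151200.00 | 455760.00
Σ | 6520.00 |  |  | 313400.00 | 717200.00
x̄ = 313400.00 / 6520.00 = 48.07 mm
ȳ = 717200.00 / 6520.00 = 110.00 mm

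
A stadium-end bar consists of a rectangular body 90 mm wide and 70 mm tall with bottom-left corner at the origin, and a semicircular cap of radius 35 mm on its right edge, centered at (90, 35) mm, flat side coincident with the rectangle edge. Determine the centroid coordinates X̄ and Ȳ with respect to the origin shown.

Part | A | x̄ᵢ | ȳᵢ | A·x̄ᵢ | A·ȳᵢ
rectangular body | 6300.00 | 45.00 | 35.00 | 283500.00 | 220500.00
semicircular end | 1924.23 | 104.85 | 35.00 | 201763.63 | 67347.89
Σ | 8224.23 |  |  | 485263.63 | 287847.89
X̄ = 485263.63 / 8224.23 = 59.00 mm
Ȳ = 287847.89 / 8224.23 = 35.00 mm

X̄ = 59.00 mm, Ȳ = 35.00 mm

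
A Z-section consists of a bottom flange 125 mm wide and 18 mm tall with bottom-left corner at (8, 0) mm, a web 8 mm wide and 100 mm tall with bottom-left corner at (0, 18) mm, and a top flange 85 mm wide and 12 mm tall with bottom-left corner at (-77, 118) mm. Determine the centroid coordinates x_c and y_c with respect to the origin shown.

bottom flange: A = 125 × 18 = 2250.00, centroid at (70.50, 9.00).
web: A = 8 × 100 = 800.00, centroid at (4.00, 68.00).
top flange: A = 85 × 12 = 1020.00, centroid at (-34.50, 124.00).
ΣA = 4070.00 mm²
ΣAx_c = (2250.00)(70.50) + (800.00)(4.00) + (1020.00)(-34.50) = 126635.00 mm³
ΣAy_c = (2250.00)(9.00) + (800.00)(68.00) + (1020.00)(124.00) = 201130.00 mm³
x_c = 126635.00 / 4070.00 = 31.11 mm
y_c = 201130.00 / 4070.00 = 49.42 mm

x_c = 31.11 mm, y_c = 49.42 mm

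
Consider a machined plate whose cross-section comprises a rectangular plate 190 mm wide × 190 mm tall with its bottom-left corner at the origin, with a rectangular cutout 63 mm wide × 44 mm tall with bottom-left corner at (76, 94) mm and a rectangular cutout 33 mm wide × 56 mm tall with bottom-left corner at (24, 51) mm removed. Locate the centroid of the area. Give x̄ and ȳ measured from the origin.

x̄ = 97.10 mm, ȳ = 94.09 mm

plate: A = 190 × 190 = 36100.00, centroid at (95.00, 95.00).
hole 1: A = −(63 × 44) = -2772.00, centroid at (107.50, 116.00).
hole 2: A = −(33 × 56) = -1848.00, centroid at (40.50, 79.00).
ΣA = 31480.00 mm², ΣAx̄ = 3056666.00 mm³, ΣAȳ = 2961956.00 mm³.
x̄ = 3056666.00/31480.00 = 97.10 mm; ȳ = 2961956.00/31480.00 = 94.09 mm.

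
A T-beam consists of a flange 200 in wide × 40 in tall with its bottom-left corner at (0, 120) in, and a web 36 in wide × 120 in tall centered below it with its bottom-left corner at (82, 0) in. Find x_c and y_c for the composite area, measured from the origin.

x_c = 100.00 in, y_c = 111.95 in

web: A = 36 × 120 = 4320.00, centroid at (100.00, 60.00).
flange: A = 200 × 40 = 8000.00, centroid at (100.00, 140.00).
ΣA = 12320.00 in²
ΣAx_c = (4320.00)(100.00) + (8000.00)(100.00) = 1232000.00 in³
ΣAy_c = (4320.00)(60.00) + (8000.00)(140.00) = 1379200.00 in³
x_c = 1232000.00 / 12320.00 = 100.00 in
y_c = 1379200.00 / 12320.00 = 111.95 in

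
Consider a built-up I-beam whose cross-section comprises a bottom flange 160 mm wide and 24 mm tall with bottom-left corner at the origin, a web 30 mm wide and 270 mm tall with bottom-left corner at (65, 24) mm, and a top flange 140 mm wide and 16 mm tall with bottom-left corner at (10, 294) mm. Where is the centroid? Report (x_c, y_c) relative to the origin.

bottom flange: A = 160 × 24 = 3840.00, centroid at (80.00, 12.00).
web: A = 30 × 270 = 8100.00, centroid at (80.00, 159.00).
top flange: A = 140 × 16 = 2240.00, centroid at (80.00, 302.00).
ΣA = 14180.00 mm²
ΣAx_c = (3840.00)(80.00) + (8100.00)(80.00) + (2240.00)(80.00) = 1134400.00 mm³
ΣAy_c = (3840.00)(12.00) + (8100.00)(159.00) + (2240.00)(302.00) = 2010460.00 mm³
x_c = 1134400.00 / 14180.00 = 80.00 mm
y_c = 2010460.00 / 14180.00 = 141.78 mm

x_c = 80.00 mm, y_c = 141.78 mm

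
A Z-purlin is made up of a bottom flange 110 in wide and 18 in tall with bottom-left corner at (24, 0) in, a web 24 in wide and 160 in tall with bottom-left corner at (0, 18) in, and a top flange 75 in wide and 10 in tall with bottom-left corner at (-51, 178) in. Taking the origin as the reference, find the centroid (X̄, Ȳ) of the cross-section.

bottom flange: A = 110 × 18 = 1980.00, centroid at (79.00, 9.00).
web: A = 24 × 160 = 3840.00, centroid at (12.00, 98.00).
top flange: A = 75 × 10 = 750.00, centroid at (-13.50, 183.00).
ΣA = 6570.00 in², ΣAX̄ = 192375.00 in³, ΣAȲ = 531390.00 in³.
X̄ = 192375.00/6570.00 = 29.28 in; Ȳ = 531390.00/6570.00 = 80.88 in.

X̄ = 29.28 in, Ȳ = 80.88 in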